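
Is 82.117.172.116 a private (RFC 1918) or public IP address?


RFC 1918 private ranges:
  10.0.0.0/8 (10.0.0.0 - 10.255.255.255)
  172.16.0.0/12 (172.16.0.0 - 172.31.255.255)
  192.168.0.0/16 (192.168.0.0 - 192.168.255.255)
Public (not in any RFC 1918 range)


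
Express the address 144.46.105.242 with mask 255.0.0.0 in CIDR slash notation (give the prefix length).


Binary: 11111111.00000000.00000000.00000000
Count leading 1s
Prefix: /8


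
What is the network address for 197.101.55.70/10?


IP:   11000101.01100101.00110111.01000110
Mask: 11111111.11000000.00000000.00000000
AND operation:
Net:  11000101.01000000.00000000.00000000
Network: 197.64.0.0/10


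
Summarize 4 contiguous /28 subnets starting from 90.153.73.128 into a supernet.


Original prefix: /28
Number of subnets: 4 = 2^2
New prefix = 28 - 2 = 26
Supernet: 90.153.73.128/26


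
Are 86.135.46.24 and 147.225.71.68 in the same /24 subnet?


Mask: 255.255.255.0
86.135.46.24 AND mask = 86.135.46.0
147.225.71.68 AND mask = 147.225.71.0
No, different subnets (86.135.46.0 vs 147.225.71.0)


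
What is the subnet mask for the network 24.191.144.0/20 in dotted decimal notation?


/20 means 20 network bits, 12 host bits
Binary: 11111111111111111111000000000000
Mask: 255.255.240.0


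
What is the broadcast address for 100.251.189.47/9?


Network: 100.128.0.0/9
Host bits = 23
Set all host bits to 1:
Broadcast: 100.255.255.255


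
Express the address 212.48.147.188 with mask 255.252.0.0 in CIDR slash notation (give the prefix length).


Binary: 11111111.11111100.00000000.00000000
Count leading 1s
Prefix: /14


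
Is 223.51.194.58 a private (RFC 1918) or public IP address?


RFC 1918 private ranges:
  10.0.0.0/8 (10.0.0.0 - 10.255.255.255)
  172.16.0.0/12 (172.16.0.0 - 172.31.255.255)
  192.168.0.0/16 (192.168.0.0 - 192.168.255.255)
Public (not in any RFC 1918 range)


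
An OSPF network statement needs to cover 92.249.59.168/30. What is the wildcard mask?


Subnet mask: 255.255.255.252
Wildcard = 255.255.255.255 - subnet mask
255 - 255 = 0
255 - 255 = 0
255 - 255 = 0
255 - 252 = 3
Wildcard: 0.0.0.3


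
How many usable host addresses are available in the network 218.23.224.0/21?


Host bits = 32 - 21 = 11
Total addresses = 2^11 = 2048
Usable = total - 2 (network and broadcast)
Usable hosts: 2046


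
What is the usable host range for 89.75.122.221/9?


Network: 89.0.0.0
Broadcast: 89.127.255.255
First usable = network + 1
Last usable = broadcast - 1
Range: 89.0.0.1 to 89.127.255.254


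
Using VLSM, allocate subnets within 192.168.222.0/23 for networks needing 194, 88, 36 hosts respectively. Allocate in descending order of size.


194 hosts -> /24 (254 usable): 192.168.222.0/24
88 hosts -> /25 (126 usable): 192.168.223.0/25
36 hosts -> /26 (62 usable): 192.168.223.128/26
Allocation: 192.168.222.0/24 (194 hosts, 254 usable); 192.168.223.0/25 (88 hosts, 126 usable); 192.168.223.128/26 (36 hosts, 62 usable)


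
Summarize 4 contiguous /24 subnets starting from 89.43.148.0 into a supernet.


Original prefix: /24
Number of subnets: 4 = 2^2
New prefix = 24 - 2 = 22
Supernet: 89.43.148.0/22


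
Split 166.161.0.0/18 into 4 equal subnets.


New prefix = 18 + 2 = 20
Each subnet has 4096 addresses
  166.161.0.0/20
  166.161.16.0/20
  166.161.32.0/20
  166.161.48.0/20
Subnets: 166.161.0.0/20, 166.161.16.0/20, 166.161.32.0/20, 166.161.48.0/20


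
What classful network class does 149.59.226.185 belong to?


First octet: 149
Binary: 10010101
10xxxxxx -> Class B (128-191)
Class B, default mask 255.255.0.0 (/16)


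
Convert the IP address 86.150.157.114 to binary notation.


86 = 01010110
150 = 10010110
157 = 10011101
114 = 01110010
Binary: 01010110.10010110.10011101.01110010


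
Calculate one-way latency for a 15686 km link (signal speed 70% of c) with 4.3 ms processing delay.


Speed = 0.7 * 3e5 km/s = 210000 km/s
Propagation delay = 15686 / 210000 = 0.0747 s = 74.6952 ms
Processing delay = 4.3 ms
Total one-way latency = 78.9952 ms


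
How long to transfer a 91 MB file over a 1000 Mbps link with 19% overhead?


Effective throughput = 1000 * (1 - 19/100) = 810 Mbps
File size in Mb = 91 * 8 = 728 Mb
Time = 728 / 810
Time = 0.8988 seconds


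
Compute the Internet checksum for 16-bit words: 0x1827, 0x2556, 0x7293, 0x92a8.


Sum all words (with carry folding):
+ 0x1827 = 0x1827
+ 0x2556 = 0x3d7d
+ 0x7293 = 0xb010
+ 0x92a8 = 0x42b9
One's complement: ~0x42b9
Checksum = 0xbd46


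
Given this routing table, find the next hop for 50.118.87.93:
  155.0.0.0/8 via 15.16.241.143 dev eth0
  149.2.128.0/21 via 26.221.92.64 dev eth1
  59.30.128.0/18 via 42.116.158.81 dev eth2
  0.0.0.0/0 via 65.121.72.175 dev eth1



Longest prefix match for 50.118.87.93:
  /8 155.0.0.0: no
  /21 149.2.128.0: no
  /18 59.30.128.0: no
  /0 0.0.0.0: MATCH
Selected: next-hop 65.121.72.175 via eth1 (matched /0)


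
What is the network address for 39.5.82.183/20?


IP:   00100111.00000101.01010010.10110111
Mask: 11111111.11111111.11110000.00000000
AND operation:
Net:  00100111.00000101.01010000.00000000
Network: 39.5.80.0/20


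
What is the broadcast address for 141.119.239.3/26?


Network: 141.119.239.0/26
Host bits = 6
Set all host bits to 1:
Broadcast: 141.119.239.63


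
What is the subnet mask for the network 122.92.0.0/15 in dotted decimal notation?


/15 means 15 network bits, 17 host bits
Binary: 11111111111111100000000000000000
Mask: 255.254.0.0


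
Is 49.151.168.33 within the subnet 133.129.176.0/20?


Subnet network: 133.129.176.0
Test IP AND mask: 49.151.160.0
No, 49.151.168.33 is not in 133.129.176.0/20


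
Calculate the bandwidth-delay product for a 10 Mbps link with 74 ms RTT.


BDP = bandwidth * RTT
= 10 Mbps * 74 ms
= 10 * 1e6 * 74 / 1000 bits
= 740000 bits
= 92500 bytes
= 90.332 KB
BDP = 740000 bits (92500 bytes)


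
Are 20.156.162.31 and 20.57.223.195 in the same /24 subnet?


Mask: 255.255.255.0
20.156.162.31 AND mask = 20.156.162.0
20.57.223.195 AND mask = 20.57.223.0
No, different subnets (20.156.162.0 vs 20.57.223.0)


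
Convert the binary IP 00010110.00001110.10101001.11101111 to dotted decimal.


00010110 = 22
00001110 = 14
10101001 = 169
11101111 = 239
IP: 22.14.169.239


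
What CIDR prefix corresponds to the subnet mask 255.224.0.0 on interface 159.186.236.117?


Binary: 11111111.11100000.00000000.00000000
Count leading 1s
Prefix: /11


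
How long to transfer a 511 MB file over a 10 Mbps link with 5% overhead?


Effective throughput = 10 * (1 - 5/100) = 9.5 Mbps
File size in Mb = 511 * 8 = 4088 Mb
Time = 4088 / 9.5
Time = 430.3158 seconds


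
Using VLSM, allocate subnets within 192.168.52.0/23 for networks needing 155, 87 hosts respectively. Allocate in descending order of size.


155 hosts -> /24 (254 usable): 192.168.52.0/24
87 hosts -> /25 (126 usable): 192.168.53.0/25
Allocation: 192.168.52.0/24 (155 hosts, 254 usable); 192.168.53.0/25 (87 hosts, 126 usable)


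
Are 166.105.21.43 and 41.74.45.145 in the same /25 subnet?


Mask: 255.255.255.128
166.105.21.43 AND mask = 166.105.21.0
41.74.45.145 AND mask = 41.74.45.128
No, different subnets (166.105.21.0 vs 41.74.45.128)


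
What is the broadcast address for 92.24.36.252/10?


Network: 92.0.0.0/10
Host bits = 22
Set all host bits to 1:
Broadcast: 92.63.255.255


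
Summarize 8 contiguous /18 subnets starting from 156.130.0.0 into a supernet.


Original prefix: /18
Number of subnets: 8 = 2^3
New prefix = 18 - 3 = 15
Supernet: 156.130.0.0/15


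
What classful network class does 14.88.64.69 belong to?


First octet: 14
Binary: 00001110
0xxxxxxx -> Class A (1-126)
Class A, default mask 255.0.0.0 (/8)


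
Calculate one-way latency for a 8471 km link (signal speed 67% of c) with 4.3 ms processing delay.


Speed = 0.67 * 3e5 km/s = 201000 km/s
Propagation delay = 8471 / 201000 = 0.0421 s = 42.1443 ms
Processing delay = 4.3 ms
Total one-way latency = 46.4443 ms


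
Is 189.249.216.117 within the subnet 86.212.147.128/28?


Subnet network: 86.212.147.128
Test IP AND mask: 189.249.216.112
No, 189.249.216.117 is not in 86.212.147.128/28


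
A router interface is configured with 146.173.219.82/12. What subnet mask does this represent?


/12 means 12 network bits, 20 host bits
Binary: 11111111111100000000000000000000
Mask: 255.240.0.0


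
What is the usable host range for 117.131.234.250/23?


Network: 117.131.234.0
Broadcast: 117.131.235.255
First usable = network + 1
Last usable = broadcast - 1
Range: 117.131.234.1 to 117.131.235.254


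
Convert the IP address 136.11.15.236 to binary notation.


136 = 10001000
11 = 00001011
15 = 00001111
236 = 11101100
Binary: 10001000.00001011.00001111.11101100


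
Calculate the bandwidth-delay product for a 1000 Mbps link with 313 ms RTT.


BDP = bandwidth * RTT
= 1000 Mbps * 313 ms
= 1000 * 1e6 * 313 / 1000 bits
= 313000000 bits
= 39125000 bytes
= 38208.0078 KB
BDP = 313000000 bits (39125000 bytes)


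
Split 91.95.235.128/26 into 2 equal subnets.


New prefix = 26 + 1 = 27
Each subnet has 32 addresses
  91.95.235.128/27
  91.95.235.160/27
Subnets: 91.95.235.128/27, 91.95.235.160/27


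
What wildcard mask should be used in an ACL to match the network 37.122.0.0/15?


Subnet mask: 255.254.0.0
Wildcard = 255.255.255.255 - subnet mask
255 - 255 = 0
255 - 254 = 1
255 - 0 = 255
255 - 0 = 255
Wildcard: 0.1.255.255


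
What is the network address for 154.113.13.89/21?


IP:   10011010.01110001.00001101.01011001
Mask: 11111111.11111111.11111000.00000000
AND operation:
Net:  10011010.01110001.00001000.00000000
Network: 154.113.8.0/21


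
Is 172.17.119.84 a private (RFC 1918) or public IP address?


RFC 1918 private ranges:
  10.0.0.0/8 (10.0.0.0 - 10.255.255.255)
  172.16.0.0/12 (172.16.0.0 - 172.31.255.255)
  192.168.0.0/16 (192.168.0.0 - 192.168.255.255)
Private (in 172.16.0.0/12)


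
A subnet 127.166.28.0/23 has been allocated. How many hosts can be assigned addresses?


Host bits = 32 - 23 = 9
Total addresses = 2^9 = 512
Usable = total - 2 (network and broadcast)
Usable hosts: 510


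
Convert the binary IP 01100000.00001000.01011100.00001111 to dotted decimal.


01100000 = 96
00001000 = 8
01011100 = 92
00001111 = 15
IP: 96.8.92.15


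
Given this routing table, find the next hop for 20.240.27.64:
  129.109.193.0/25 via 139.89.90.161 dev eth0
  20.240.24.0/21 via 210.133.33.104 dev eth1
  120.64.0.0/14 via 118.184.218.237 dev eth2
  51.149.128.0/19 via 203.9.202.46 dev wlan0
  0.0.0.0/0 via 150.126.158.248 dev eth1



Longest prefix match for 20.240.27.64:
  /25 129.109.193.0: no
  /21 20.240.24.0: MATCH
  /14 120.64.0.0: no
  /19 51.149.128.0: no
  /0 0.0.0.0: MATCH
Selected: next-hop 210.133.33.104 via eth1 (matched /21)


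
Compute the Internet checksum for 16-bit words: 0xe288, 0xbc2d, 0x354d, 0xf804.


Sum all words (with carry folding):
+ 0xe288 = 0xe288
+ 0xbc2d = 0x9eb6
+ 0x354d = 0xd403
+ 0xf804 = 0xcc08
One's complement: ~0xcc08
Checksum = 0x33f7


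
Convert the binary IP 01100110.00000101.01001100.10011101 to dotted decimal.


01100110 = 102
00000101 = 5
01001100 = 76
10011101 = 157
IP: 102.5.76.157


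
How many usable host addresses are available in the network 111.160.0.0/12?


Host bits = 32 - 12 = 20
Total addresses = 2^20 = 1048576
Usable = total - 2 (network and broadcast)
Usable hosts: 1048574


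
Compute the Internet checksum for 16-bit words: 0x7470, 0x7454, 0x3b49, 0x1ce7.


Sum all words (with carry folding):
+ 0x7470 = 0x7470
+ 0x7454 = 0xe8c4
+ 0x3b49 = 0x240e
+ 0x1ce7 = 0x40f5
One's complement: ~0x40f5
Checksum = 0xbf0a


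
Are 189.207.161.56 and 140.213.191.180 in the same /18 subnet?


Mask: 255.255.192.0
189.207.161.56 AND mask = 189.207.128.0
140.213.191.180 AND mask = 140.213.128.0
No, different subnets (189.207.128.0 vs 140.213.128.0)


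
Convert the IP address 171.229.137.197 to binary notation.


171 = 10101011
229 = 11100101
137 = 10001001
197 = 11000101
Binary: 10101011.11100101.10001001.11000101


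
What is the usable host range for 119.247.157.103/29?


Network: 119.247.157.96
Broadcast: 119.247.157.103
First usable = network + 1
Last usable = broadcast - 1
Range: 119.247.157.97 to 119.247.157.102


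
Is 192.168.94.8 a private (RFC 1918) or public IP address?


RFC 1918 private ranges:
  10.0.0.0/8 (10.0.0.0 - 10.255.255.255)
  172.16.0.0/12 (172.16.0.0 - 172.31.255.255)
  192.168.0.0/16 (192.168.0.0 - 192.168.255.255)
Private (in 192.168.0.0/16)


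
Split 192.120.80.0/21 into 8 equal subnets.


New prefix = 21 + 3 = 24
Each subnet has 256 addresses
  192.120.80.0/24
  192.120.81.0/24
  192.120.82.0/24
  192.120.83.0/24
  192.120.84.0/24
  192.120.85.0/24
  192.120.86.0/24
  192.120.87.0/24
Subnets: 192.120.80.0/24, 192.120.81.0/24, 192.120.82.0/24, 192.120.83.0/24, 192.120.84.0/24, 192.120.85.0/24, 192.120.86.0/24, 192.120.87.0/24


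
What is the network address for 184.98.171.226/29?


IP:   10111000.01100010.10101011.11100010
Mask: 11111111.11111111.11111111.11111000
AND operation:
Net:  10111000.01100010.10101011.11100000
Network: 184.98.171.224/29


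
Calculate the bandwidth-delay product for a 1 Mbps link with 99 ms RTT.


BDP = bandwidth * RTT
= 1 Mbps * 99 ms
= 1 * 1e6 * 99 / 1000 bits
= 99000 bits
= 12375 bytes
= 12.085 KB
BDP = 99000 bits (12375 bytes)


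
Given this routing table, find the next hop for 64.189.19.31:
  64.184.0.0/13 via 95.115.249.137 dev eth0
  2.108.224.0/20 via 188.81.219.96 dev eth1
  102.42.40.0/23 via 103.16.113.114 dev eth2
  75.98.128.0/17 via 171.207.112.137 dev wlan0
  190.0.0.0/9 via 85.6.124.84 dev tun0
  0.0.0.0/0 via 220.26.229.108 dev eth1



Longest prefix match for 64.189.19.31:
  /13 64.184.0.0: MATCH
  /20 2.108.224.0: no
  /23 102.42.40.0: no
  /17 75.98.128.0: no
  /9 190.0.0.0: no
  /0 0.0.0.0: MATCH
Selected: next-hop 95.115.249.137 via eth0 (matched /13)


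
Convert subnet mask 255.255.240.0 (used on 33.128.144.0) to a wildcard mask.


Subnet mask: 255.255.240.0
Wildcard = 255.255.255.255 - subnet mask
255 - 255 = 0
255 - 255 = 0
255 - 240 = 15
255 - 0 = 255
Wildcard: 0.0.15.255


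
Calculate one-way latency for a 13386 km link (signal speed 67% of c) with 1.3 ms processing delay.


Speed = 0.67 * 3e5 km/s = 201000 km/s
Propagation delay = 13386 / 201000 = 0.0666 s = 66.597 ms
Processing delay = 1.3 ms
Total one-way latency = 67.897 ms


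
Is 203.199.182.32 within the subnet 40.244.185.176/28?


Subnet network: 40.244.185.176
Test IP AND mask: 203.199.182.32
No, 203.199.182.32 is not in 40.244.185.176/28


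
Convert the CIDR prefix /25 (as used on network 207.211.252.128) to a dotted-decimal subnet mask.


/25 means 25 network bits, 7 host bits
Binary: 11111111111111111111111110000000
Mask: 255.255.255.128


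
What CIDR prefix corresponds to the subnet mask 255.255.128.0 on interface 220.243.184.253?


Binary: 11111111.11111111.10000000.00000000
Count leading 1s
Prefix: /17


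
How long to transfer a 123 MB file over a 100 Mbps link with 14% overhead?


Effective throughput = 100 * (1 - 14/100) = 86 Mbps
File size in Mb = 123 * 8 = 984 Mb
Time = 984 / 86
Time = 11.4419 seconds


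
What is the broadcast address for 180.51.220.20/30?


Network: 180.51.220.20/30
Host bits = 2
Set all host bits to 1:
Broadcast: 180.51.220.23


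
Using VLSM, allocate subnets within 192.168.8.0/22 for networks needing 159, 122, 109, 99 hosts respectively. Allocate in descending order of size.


159 hosts -> /24 (254 usable): 192.168.8.0/24
122 hosts -> /25 (126 usable): 192.168.9.0/25
109 hosts -> /25 (126 usable): 192.168.9.128/25
99 hosts -> /25 (126 usable): 192.168.10.0/25
Allocation: 192.168.8.0/24 (159 hosts, 254 usable); 192.168.9.0/25 (122 hosts, 126 usable); 192.168.9.128/25 (109 hosts, 126 usable); 192.168.10.0/25 (99 hosts, 126 usable)


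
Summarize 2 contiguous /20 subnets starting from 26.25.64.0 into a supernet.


Original prefix: /20
Number of subnets: 2 = 2^1
New prefix = 20 - 1 = 19
Supernet: 26.25.64.0/19


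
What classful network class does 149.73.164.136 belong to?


First octet: 149
Binary: 10010101
10xxxxxx -> Class B (128-191)
Class B, default mask 255.255.0.0 (/16)


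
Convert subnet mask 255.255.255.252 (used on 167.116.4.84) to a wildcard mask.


Subnet mask: 255.255.255.252
Wildcard = 255.255.255.255 - subnet mask
255 - 255 = 0
255 - 255 = 0
255 - 255 = 0
255 - 252 = 3
Wildcard: 0.0.0.3


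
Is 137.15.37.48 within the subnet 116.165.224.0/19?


Subnet network: 116.165.224.0
Test IP AND mask: 137.15.32.0
No, 137.15.37.48 is not in 116.165.224.0/19


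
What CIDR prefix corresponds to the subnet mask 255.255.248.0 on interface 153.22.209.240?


Binary: 11111111.11111111.11111000.00000000
Count leading 1s
Prefix: /21


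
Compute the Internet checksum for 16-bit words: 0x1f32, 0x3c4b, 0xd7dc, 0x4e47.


Sum all words (with carry folding):
+ 0x1f32 = 0x1f32
+ 0x3c4b = 0x5b7d
+ 0xd7dc = 0x335a
+ 0x4e47 = 0x81a1
One's complement: ~0x81a1
Checksum = 0x7e5e


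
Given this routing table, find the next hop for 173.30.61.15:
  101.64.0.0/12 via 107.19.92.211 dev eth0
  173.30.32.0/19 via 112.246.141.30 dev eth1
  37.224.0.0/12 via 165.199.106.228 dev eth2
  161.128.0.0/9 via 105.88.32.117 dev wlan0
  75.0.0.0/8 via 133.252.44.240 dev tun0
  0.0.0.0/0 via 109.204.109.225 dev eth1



Longest prefix match for 173.30.61.15:
  /12 101.64.0.0: no
  /19 173.30.32.0: MATCH
  /12 37.224.0.0: no
  /9 161.128.0.0: no
  /8 75.0.0.0: no
  /0 0.0.0.0: MATCH
Selected: next-hop 112.246.141.30 via eth1 (matched /19)


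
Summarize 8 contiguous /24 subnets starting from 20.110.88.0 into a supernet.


Original prefix: /24
Number of subnets: 8 = 2^3
New prefix = 24 - 3 = 21
Supernet: 20.110.88.0/21


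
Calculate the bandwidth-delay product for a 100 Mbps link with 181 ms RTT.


BDP = bandwidth * RTT
= 100 Mbps * 181 ms
= 100 * 1e6 * 181 / 1000 bits
= 18100000 bits
= 2262500 bytes
= 2209.4727 KB
BDP = 18100000 bits (2262500 bytes)


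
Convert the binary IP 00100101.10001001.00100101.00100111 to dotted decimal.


00100101 = 37
10001001 = 137
00100101 = 37
00100111 = 39
IP: 37.137.37.39


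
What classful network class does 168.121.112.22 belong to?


First octet: 168
Binary: 10101000
10xxxxxx -> Class B (128-191)
Class B, default mask 255.255.0.0 (/16)


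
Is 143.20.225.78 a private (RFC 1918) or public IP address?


RFC 1918 private ranges:
  10.0.0.0/8 (10.0.0.0 - 10.255.255.255)
  172.16.0.0/12 (172.16.0.0 - 172.31.255.255)
  192.168.0.0/16 (192.168.0.0 - 192.168.255.255)
Public (not in any RFC 1918 range)


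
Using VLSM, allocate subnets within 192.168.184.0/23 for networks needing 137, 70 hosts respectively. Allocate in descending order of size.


137 hosts -> /24 (254 usable): 192.168.184.0/24
70 hosts -> /25 (126 usable): 192.168.185.0/25
Allocation: 192.168.184.0/24 (137 hosts, 254 usable); 192.168.185.0/25 (70 hosts, 126 usable)


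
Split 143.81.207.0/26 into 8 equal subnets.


New prefix = 26 + 3 = 29
Each subnet has 8 addresses
  143.81.207.0/29
  143.81.207.8/29
  143.81.207.16/29
  143.81.207.24/29
  143.81.207.32/29
  143.81.207.40/29
  143.81.207.48/29
  143.81.207.56/29
Subnets: 143.81.207.0/29, 143.81.207.8/29, 143.81.207.16/29, 143.81.207.24/29, 143.81.207.32/29, 143.81.207.40/29, 143.81.207.48/29, 143.81.207.56/29


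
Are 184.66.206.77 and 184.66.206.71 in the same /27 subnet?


Mask: 255.255.255.224
184.66.206.77 AND mask = 184.66.206.64
184.66.206.71 AND mask = 184.66.206.64
Yes, same subnet (184.66.206.64)


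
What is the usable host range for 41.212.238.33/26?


Network: 41.212.238.0
Broadcast: 41.212.238.63
First usable = network + 1
Last usable = broadcast - 1
Range: 41.212.238.1 to 41.212.238.62


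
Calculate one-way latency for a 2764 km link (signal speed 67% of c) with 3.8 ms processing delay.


Speed = 0.67 * 3e5 km/s = 201000 km/s
Propagation delay = 2764 / 201000 = 0.0138 s = 13.7512 ms
Processing delay = 3.8 ms
Total one-way latency = 17.5512 ms


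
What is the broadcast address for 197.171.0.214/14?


Network: 197.168.0.0/14
Host bits = 18
Set all host bits to 1:
Broadcast: 197.171.255.255


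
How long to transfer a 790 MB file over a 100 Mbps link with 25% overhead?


Effective throughput = 100 * (1 - 25/100) = 75 Mbps
File size in Mb = 790 * 8 = 6320 Mb
Time = 6320 / 75
Time = 84.2667 seconds


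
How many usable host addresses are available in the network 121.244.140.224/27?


Host bits = 32 - 27 = 5
Total addresses = 2^5 = 32
Usable = total - 2 (network and broadcast)
Usable hosts: 30


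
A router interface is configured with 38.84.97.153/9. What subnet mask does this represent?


/9 means 9 network bits, 23 host bits
Binary: 11111111100000000000000000000000
Mask: 255.128.0.0


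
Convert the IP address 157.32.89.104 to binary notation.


157 = 10011101
32 = 00100000
89 = 01011001
104 = 01101000
Binary: 10011101.00100000.01011001.01101000


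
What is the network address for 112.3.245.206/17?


IP:   01110000.00000011.11110101.11001110
Mask: 11111111.11111111.10000000.00000000
AND operation:
Net:  01110000.00000011.10000000.00000000
Network: 112.3.128.0/17


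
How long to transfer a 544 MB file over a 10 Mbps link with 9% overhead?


Effective throughput = 10 * (1 - 9/100) = 9.1 Mbps
File size in Mb = 544 * 8 = 4352 Mb
Time = 4352 / 9.1
Time = 478.2418 seconds


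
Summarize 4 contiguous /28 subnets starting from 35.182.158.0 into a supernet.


Original prefix: /28
Number of subnets: 4 = 2^2
New prefix = 28 - 2 = 26
Supernet: 35.182.158.0/26


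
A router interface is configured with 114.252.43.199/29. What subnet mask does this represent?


/29 means 29 network bits, 3 host bits
Binary: 11111111111111111111111111111000
Mask: 255.255.255.248


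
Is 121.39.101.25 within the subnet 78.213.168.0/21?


Subnet network: 78.213.168.0
Test IP AND mask: 121.39.96.0
No, 121.39.101.25 is not in 78.213.168.0/21


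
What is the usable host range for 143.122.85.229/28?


Network: 143.122.85.224
Broadcast: 143.122.85.239
First usable = network + 1
Last usable = broadcast - 1
Range: 143.122.85.225 to 143.122.85.238


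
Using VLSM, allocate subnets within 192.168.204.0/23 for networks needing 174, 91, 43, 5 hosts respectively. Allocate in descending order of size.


174 hosts -> /24 (254 usable): 192.168.204.0/24
91 hosts -> /25 (126 usable): 192.168.205.0/25
43 hosts -> /26 (62 usable): 192.168.205.128/26
5 hosts -> /29 (6 usable): 192.168.205.192/29
Allocation: 192.168.204.0/24 (174 hosts, 254 usable); 192.168.205.0/25 (91 hosts, 126 usable); 192.168.205.128/26 (43 hosts, 62 usable); 192.168.205.192/29 (5 hosts, 6 usable)


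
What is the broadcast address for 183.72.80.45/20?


Network: 183.72.80.0/20
Host bits = 12
Set all host bits to 1:
Broadcast: 183.72.95.255


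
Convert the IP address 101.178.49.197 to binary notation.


101 = 01100101
178 = 10110010
49 = 00110001
197 = 11000101
Binary: 01100101.10110010.00110001.11000101


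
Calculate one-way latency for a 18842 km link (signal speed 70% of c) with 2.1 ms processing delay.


Speed = 0.7 * 3e5 km/s = 210000 km/s
Propagation delay = 18842 / 210000 = 0.0897 s = 89.7238 ms
Processing delay = 2.1 ms
Total one-way latency = 91.8238 ms


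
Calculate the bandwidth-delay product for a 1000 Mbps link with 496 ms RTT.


BDP = bandwidth * RTT
= 1000 Mbps * 496 ms
= 1000 * 1e6 * 496 / 1000 bits
= 496000000 bits
= 62000000 bytes
= 60546.875 KB
BDP = 496000000 bits (62000000 bytes)


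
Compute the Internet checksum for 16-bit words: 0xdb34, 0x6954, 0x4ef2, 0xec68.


Sum all words (with carry folding):
+ 0xdb34 = 0xdb34
+ 0x6954 = 0x4489
+ 0x4ef2 = 0x937b
+ 0xec68 = 0x7fe4
One's complement: ~0x7fe4
Checksum = 0x801b


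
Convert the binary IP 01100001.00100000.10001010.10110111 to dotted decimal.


01100001 = 97
00100000 = 32
10001010 = 138
10110111 = 183
IP: 97.32.138.183


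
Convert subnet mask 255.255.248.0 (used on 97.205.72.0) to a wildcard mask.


Subnet mask: 255.255.248.0
Wildcard = 255.255.255.255 - subnet mask
255 - 255 = 0
255 - 255 = 0
255 - 248 = 7
255 - 0 = 255
Wildcard: 0.0.7.255


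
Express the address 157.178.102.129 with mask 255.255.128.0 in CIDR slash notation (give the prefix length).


Binary: 11111111.11111111.10000000.00000000
Count leading 1s
Prefix: /17


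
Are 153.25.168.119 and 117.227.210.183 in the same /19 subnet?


Mask: 255.255.224.0
153.25.168.119 AND mask = 153.25.160.0
117.227.210.183 AND mask = 117.227.192.0
No, different subnets (153.25.160.0 vs 117.227.192.0)


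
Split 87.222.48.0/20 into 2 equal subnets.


New prefix = 20 + 1 = 21
Each subnet has 2048 addresses
  87.222.48.0/21
  87.222.56.0/21
Subnets: 87.222.48.0/21, 87.222.56.0/21


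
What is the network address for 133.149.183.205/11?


IP:   10000101.10010101.10110111.11001101
Mask: 11111111.11100000.00000000.00000000
AND operation:
Net:  10000101.10000000.00000000.00000000
Network: 133.128.0.0/11


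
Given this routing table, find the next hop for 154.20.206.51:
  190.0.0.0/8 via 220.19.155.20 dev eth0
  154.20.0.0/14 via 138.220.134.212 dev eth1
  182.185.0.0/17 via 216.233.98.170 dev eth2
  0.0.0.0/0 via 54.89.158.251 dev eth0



Longest prefix match for 154.20.206.51:
  /8 190.0.0.0: no
  /14 154.20.0.0: MATCH
  /17 182.185.0.0: no
  /0 0.0.0.0: MATCH
Selected: next-hop 138.220.134.212 via eth1 (matched /14)


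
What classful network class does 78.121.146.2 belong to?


First octet: 78
Binary: 01001110
0xxxxxxx -> Class A (1-126)
Class A, default mask 255.0.0.0 (/8)


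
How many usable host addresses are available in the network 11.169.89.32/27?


Host bits = 32 - 27 = 5
Total addresses = 2^5 = 32
Usable = total - 2 (network and broadcast)
Usable hosts: 30


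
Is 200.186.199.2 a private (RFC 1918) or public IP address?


RFC 1918 private ranges:
  10.0.0.0/8 (10.0.0.0 - 10.255.255.255)
  172.16.0.0/12 (172.16.0.0 - 172.31.255.255)
  192.168.0.0/16 (192.168.0.0 - 192.168.255.255)
Public (not in any RFC 1918 range)


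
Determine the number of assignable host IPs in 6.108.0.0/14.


Host bits = 32 - 14 = 18
Total addresses = 2^18 = 262144
Usable = total - 2 (network and broadcast)
Usable hosts: 262142


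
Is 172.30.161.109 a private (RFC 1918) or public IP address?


RFC 1918 private ranges:
  10.0.0.0/8 (10.0.0.0 - 10.255.255.255)
  172.16.0.0/12 (172.16.0.0 - 172.31.255.255)
  192.168.0.0/16 (192.168.0.0 - 192.168.255.255)
Private (in 172.16.0.0/12)


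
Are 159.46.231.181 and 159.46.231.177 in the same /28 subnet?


Mask: 255.255.255.240
159.46.231.181 AND mask = 159.46.231.176
159.46.231.177 AND mask = 159.46.231.176
Yes, same subnet (159.46.231.176)


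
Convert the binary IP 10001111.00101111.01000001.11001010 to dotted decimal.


10001111 = 143
00101111 = 47
01000001 = 65
11001010 = 202
IP: 143.47.65.202


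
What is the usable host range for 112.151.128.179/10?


Network: 112.128.0.0
Broadcast: 112.191.255.255
First usable = network + 1
Last usable = broadcast - 1
Range: 112.128.0.1 to 112.191.255.254


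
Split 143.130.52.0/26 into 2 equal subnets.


New prefix = 26 + 1 = 27
Each subnet has 32 addresses
  143.130.52.0/27
  143.130.52.32/27
Subnets: 143.130.52.0/27, 143.130.52.32/27


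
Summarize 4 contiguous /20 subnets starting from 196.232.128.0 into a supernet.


Original prefix: /20
Number of subnets: 4 = 2^2
New prefix = 20 - 2 = 18
Supernet: 196.232.128.0/18


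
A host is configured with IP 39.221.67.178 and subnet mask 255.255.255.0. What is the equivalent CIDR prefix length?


Binary: 11111111.11111111.11111111.00000000
Count leading 1s
Prefix: /24


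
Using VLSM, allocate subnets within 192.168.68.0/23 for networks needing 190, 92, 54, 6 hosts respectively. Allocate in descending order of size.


190 hosts -> /24 (254 usable): 192.168.68.0/24
92 hosts -> /25 (126 usable): 192.168.69.0/25
54 hosts -> /26 (62 usable): 192.168.69.128/26
6 hosts -> /29 (6 usable): 192.168.69.192/29
Allocation: 192.168.68.0/24 (190 hosts, 254 usable); 192.168.69.0/25 (92 hosts, 126 usable); 192.168.69.128/26 (54 hosts, 62 usable); 192.168.69.192/29 (6 hosts, 6 usable)


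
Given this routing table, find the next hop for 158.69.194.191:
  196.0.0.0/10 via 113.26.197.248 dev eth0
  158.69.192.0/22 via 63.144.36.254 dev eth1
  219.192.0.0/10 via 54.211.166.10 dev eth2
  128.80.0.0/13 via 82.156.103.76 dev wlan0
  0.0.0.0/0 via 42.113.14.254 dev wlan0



Longest prefix match for 158.69.194.191:
  /10 196.0.0.0: no
  /22 158.69.192.0: MATCH
  /10 219.192.0.0: no
  /13 128.80.0.0: no
  /0 0.0.0.0: MATCH
Selected: next-hop 63.144.36.254 via eth1 (matched /22)


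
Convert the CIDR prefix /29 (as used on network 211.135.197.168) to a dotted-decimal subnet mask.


/29 means 29 network bits, 3 host bits
Binary: 11111111111111111111111111111000
Mask: 255.255.255.248


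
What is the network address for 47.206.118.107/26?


IP:   00101111.11001110.01110110.01101011
Mask: 11111111.11111111.11111111.11000000
AND operation:
Net:  00101111.11001110.01110110.01000000
Network: 47.206.118.64/26


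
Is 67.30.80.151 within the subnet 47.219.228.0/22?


Subnet network: 47.219.228.0
Test IP AND mask: 67.30.80.0
No, 67.30.80.151 is not in 47.219.228.0/22


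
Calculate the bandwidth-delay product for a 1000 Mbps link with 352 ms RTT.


BDP = bandwidth * RTT
= 1000 Mbps * 352 ms
= 1000 * 1e6 * 352 / 1000 bits
= 352000000 bits
= 44000000 bytes
= 42968.75 KB
BDP = 352000000 bits (44000000 bytes)


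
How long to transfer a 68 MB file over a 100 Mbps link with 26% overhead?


Effective throughput = 100 * (1 - 26/100) = 74 Mbps
File size in Mb = 68 * 8 = 544 Mb
Time = 544 / 74
Time = 7.3514 seconds


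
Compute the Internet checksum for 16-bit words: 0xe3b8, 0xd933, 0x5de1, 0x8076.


Sum all words (with carry folding):
+ 0xe3b8 = 0xe3b8
+ 0xd933 = 0xbcec
+ 0x5de1 = 0x1ace
+ 0x8076 = 0x9b44
One's complement: ~0x9b44
Checksum = 0x64bb


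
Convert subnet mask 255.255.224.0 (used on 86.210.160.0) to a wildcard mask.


Subnet mask: 255.255.224.0
Wildcard = 255.255.255.255 - subnet mask
255 - 255 = 0
255 - 255 = 0
255 - 224 = 31
255 - 0 = 255
Wildcard: 0.0.31.255


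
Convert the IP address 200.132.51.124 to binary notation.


200 = 11001000
132 = 10000100
51 = 00110011
124 = 01111100
Binary: 11001000.10000100.00110011.01111100


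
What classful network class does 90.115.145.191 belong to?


First octet: 90
Binary: 01011010
0xxxxxxx -> Class A (1-126)
Class A, default mask 255.0.0.0 (/8)


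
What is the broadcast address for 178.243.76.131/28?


Network: 178.243.76.128/28
Host bits = 4
Set all host bits to 1:
Broadcast: 178.243.76.143


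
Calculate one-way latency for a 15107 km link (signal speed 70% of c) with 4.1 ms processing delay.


Speed = 0.7 * 3e5 km/s = 210000 km/s
Propagation delay = 15107 / 210000 = 0.0719 s = 71.9381 ms
Processing delay = 4.1 ms
Total one-way latency = 76.0381 ms


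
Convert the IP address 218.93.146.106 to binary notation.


218 = 11011010
93 = 01011101
146 = 10010010
106 = 01101010
Binary: 11011010.01011101.10010010.01101010


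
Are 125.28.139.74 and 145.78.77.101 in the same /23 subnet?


Mask: 255.255.254.0
125.28.139.74 AND mask = 125.28.138.0
145.78.77.101 AND mask = 145.78.76.0
No, different subnets (125.28.138.0 vs 145.78.76.0)


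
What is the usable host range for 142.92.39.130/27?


Network: 142.92.39.128
Broadcast: 142.92.39.159
First usable = network + 1
Last usable = broadcast - 1
Range: 142.92.39.129 to 142.92.39.158


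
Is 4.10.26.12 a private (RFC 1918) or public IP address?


RFC 1918 private ranges:
  10.0.0.0/8 (10.0.0.0 - 10.255.255.255)
  172.16.0.0/12 (172.16.0.0 - 172.31.255.255)
  192.168.0.0/16 (192.168.0.0 - 192.168.255.255)
Public (not in any RFC 1918 range)


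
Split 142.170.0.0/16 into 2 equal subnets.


New prefix = 16 + 1 = 17
Each subnet has 32768 addresses
  142.170.0.0/17
  142.170.128.0/17
Subnets: 142.170.0.0/17, 142.170.128.0/17


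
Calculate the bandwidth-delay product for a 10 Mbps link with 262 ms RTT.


BDP = bandwidth * RTT
= 10 Mbps * 262 ms
= 10 * 1e6 * 262 / 1000 bits
= 2620000 bits
= 327500 bytes
= 319.8242 KB
BDP = 2620000 bits (327500 bytes)


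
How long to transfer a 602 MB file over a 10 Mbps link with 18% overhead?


Effective throughput = 10 * (1 - 18/100) = 8.2 Mbps
File size in Mb = 602 * 8 = 4816 Mb
Time = 4816 / 8.2
Time = 587.3171 seconds


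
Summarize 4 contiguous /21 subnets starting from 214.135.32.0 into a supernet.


Original prefix: /21
Number of subnets: 4 = 2^2
New prefix = 21 - 2 = 19
Supernet: 214.135.32.0/19


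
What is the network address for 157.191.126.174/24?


IP:   10011101.10111111.01111110.10101110
Mask: 11111111.11111111.11111111.00000000
AND operation:
Net:  10011101.10111111.01111110.00000000
Network: 157.191.126.0/24


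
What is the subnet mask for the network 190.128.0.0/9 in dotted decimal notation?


/9 means 9 network bits, 23 host bits
Binary: 11111111100000000000000000000000
Mask: 255.128.0.0


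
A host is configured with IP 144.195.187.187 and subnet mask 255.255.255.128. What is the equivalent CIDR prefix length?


Binary: 11111111.11111111.11111111.10000000
Count leading 1s
Prefix: /25


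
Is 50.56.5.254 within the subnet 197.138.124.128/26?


Subnet network: 197.138.124.128
Test IP AND mask: 50.56.5.192
No, 50.56.5.254 is not in 197.138.124.128/26


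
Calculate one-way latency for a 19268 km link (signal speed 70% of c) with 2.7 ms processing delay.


Speed = 0.7 * 3e5 km/s = 210000 km/s
Propagation delay = 19268 / 210000 = 0.0918 s = 91.7524 ms
Processing delay = 2.7 ms
Total one-way latency = 94.4524 ms


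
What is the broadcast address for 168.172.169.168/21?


Network: 168.172.168.0/21
Host bits = 11
Set all host bits to 1:
Broadcast: 168.172.175.255


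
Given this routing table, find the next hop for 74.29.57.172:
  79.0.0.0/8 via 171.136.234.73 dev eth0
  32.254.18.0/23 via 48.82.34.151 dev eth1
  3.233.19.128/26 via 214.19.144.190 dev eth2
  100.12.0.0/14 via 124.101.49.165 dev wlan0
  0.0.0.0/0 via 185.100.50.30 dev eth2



Longest prefix match for 74.29.57.172:
  /8 79.0.0.0: no
  /23 32.254.18.0: no
  /26 3.233.19.128: no
  /14 100.12.0.0: no
  /0 0.0.0.0: MATCH
Selected: next-hop 185.100.50.30 via eth2 (matched /0)


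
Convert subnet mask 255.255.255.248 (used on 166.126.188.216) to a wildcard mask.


Subnet mask: 255.255.255.248
Wildcard = 255.255.255.255 - subnet mask
255 - 255 = 0
255 - 255 = 0
255 - 255 = 0
255 - 248 = 7
Wildcard: 0.0.0.7


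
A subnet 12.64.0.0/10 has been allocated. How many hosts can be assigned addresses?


Host bits = 32 - 10 = 22
Total addresses = 2^22 = 4194304
Usable = total - 2 (network and broadcast)
Usable hosts: 4194302


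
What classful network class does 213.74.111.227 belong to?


First octet: 213
Binary: 11010101
110xxxxx -> Class C (192-223)
Class C, default mask 255.255.255.0 (/24)


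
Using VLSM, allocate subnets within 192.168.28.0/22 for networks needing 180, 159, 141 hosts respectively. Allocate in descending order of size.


180 hosts -> /24 (254 usable): 192.168.28.0/24
159 hosts -> /24 (254 usable): 192.168.29.0/24
141 hosts -> /24 (254 usable): 192.168.30.0/24
Allocation: 192.168.28.0/24 (180 hosts, 254 usable); 192.168.29.0/24 (159 hosts, 254 usable); 192.168.30.0/24 (141 hosts, 254 usable)


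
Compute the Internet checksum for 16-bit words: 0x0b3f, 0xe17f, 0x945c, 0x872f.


Sum all words (with carry folding):
+ 0x0b3f = 0x0b3f
+ 0xe17f = 0xecbe
+ 0x945c = 0x811b
+ 0x872f = 0x084b
One's complement: ~0x084b
Checksum = 0xf7b4


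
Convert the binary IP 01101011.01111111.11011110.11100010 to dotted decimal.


01101011 = 107
01111111 = 127
11011110 = 222
11100010 = 226
IP: 107.127.222.226


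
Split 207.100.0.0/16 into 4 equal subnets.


New prefix = 16 + 2 = 18
Each subnet has 16384 addresses
  207.100.0.0/18
  207.100.64.0/18
  207.100.128.0/18
  207.100.192.0/18
Subnets: 207.100.0.0/18, 207.100.64.0/18, 207.100.128.0/18, 207.100.192.0/18


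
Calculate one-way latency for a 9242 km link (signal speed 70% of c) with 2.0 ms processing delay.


Speed = 0.7 * 3e5 km/s = 210000 km/s
Propagation delay = 9242 / 210000 = 0.044 s = 44.0095 ms
Processing delay = 2.0 ms
Total one-way latency = 46.0095 ms


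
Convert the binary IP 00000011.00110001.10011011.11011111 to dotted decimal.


00000011 = 3
00110001 = 49
10011011 = 155
11011111 = 223
IP: 3.49.155.223


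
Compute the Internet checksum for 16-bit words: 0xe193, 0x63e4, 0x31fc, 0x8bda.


Sum all words (with carry folding):
+ 0xe193 = 0xe193
+ 0x63e4 = 0x4578
+ 0x31fc = 0x7774
+ 0x8bda = 0x034f
One's complement: ~0x034f
Checksum = 0xfcb0


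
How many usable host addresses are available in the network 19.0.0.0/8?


Host bits = 32 - 8 = 24
Total addresses = 2^24 = 16777216
Usable = total - 2 (network and broadcast)
Usable hosts: 16777214


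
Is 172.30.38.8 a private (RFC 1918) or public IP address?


RFC 1918 private ranges:
  10.0.0.0/8 (10.0.0.0 - 10.255.255.255)
  172.16.0.0/12 (172.16.0.0 - 172.31.255.255)
  192.168.0.0/16 (192.168.0.0 - 192.168.255.255)
Private (in 172.16.0.0/12)


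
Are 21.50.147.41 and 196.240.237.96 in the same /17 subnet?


Mask: 255.255.128.0
21.50.147.41 AND mask = 21.50.128.0
196.240.237.96 AND mask = 196.240.128.0
No, different subnets (21.50.128.0 vs 196.240.128.0)


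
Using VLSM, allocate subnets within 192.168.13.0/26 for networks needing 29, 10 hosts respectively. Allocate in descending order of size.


29 hosts -> /27 (30 usable): 192.168.13.0/27
10 hosts -> /28 (14 usable): 192.168.13.32/28
Allocation: 192.168.13.0/27 (29 hosts, 30 usable); 192.168.13.32/28 (10 hosts, 14 usable)


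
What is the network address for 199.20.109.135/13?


IP:   11000111.00010100.01101101.10000111
Mask: 11111111.11111000.00000000.00000000
AND operation:
Net:  11000111.00010000.00000000.00000000
Network: 199.16.0.0/13


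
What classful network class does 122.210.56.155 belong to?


First octet: 122
Binary: 01111010
0xxxxxxx -> Class A (1-126)
Class A, default mask 255.0.0.0 (/8)


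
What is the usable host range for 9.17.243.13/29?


Network: 9.17.243.8
Broadcast: 9.17.243.15
First usable = network + 1
Last usable = broadcast - 1
Range: 9.17.243.9 to 9.17.243.14


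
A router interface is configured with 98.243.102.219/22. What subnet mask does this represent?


/22 means 22 network bits, 10 host bits
Binary: 11111111111111111111110000000000
Mask: 255.255.252.0


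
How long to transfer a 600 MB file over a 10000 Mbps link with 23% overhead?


Effective throughput = 10000 * (1 - 23/100) = 7700 Mbps
File size in Mb = 600 * 8 = 4800 Mb
Time = 4800 / 7700
Time = 0.6234 seconds


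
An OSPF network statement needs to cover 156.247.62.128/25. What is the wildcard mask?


Subnet mask: 255.255.255.128
Wildcard = 255.255.255.255 - subnet mask
255 - 255 = 0
255 - 255 = 0
255 - 255 = 0
255 - 128 = 127
Wildcard: 0.0.0.127


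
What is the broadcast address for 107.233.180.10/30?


Network: 107.233.180.8/30
Host bits = 2
Set all host bits to 1:
Broadcast: 107.233.180.11


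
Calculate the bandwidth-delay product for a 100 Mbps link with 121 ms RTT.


BDP = bandwidth * RTT
= 100 Mbps * 121 ms
= 100 * 1e6 * 121 / 1000 bits
= 12100000 bits
= 1512500 bytes
= 1477.0508 KB
BDP = 12100000 bits (1512500 bytes)
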